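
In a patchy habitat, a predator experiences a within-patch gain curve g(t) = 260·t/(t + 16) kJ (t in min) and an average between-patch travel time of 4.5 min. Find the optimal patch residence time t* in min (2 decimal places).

8.49 min

Optimal t* satisfies g'(t*) = g(t*)/(T + t*).
g'(t) = 260·16/(t + 16)². Setting 260·16/(t+16)² = 260t/[(t+16)(4.5+t)] gives 16(4.5+t) = t(t+16), so t² = 16×4.5 = 72.
t* = √72 = 8.485 min.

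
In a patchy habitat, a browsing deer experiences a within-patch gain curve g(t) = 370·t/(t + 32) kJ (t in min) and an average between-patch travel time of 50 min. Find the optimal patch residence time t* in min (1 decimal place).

40.0 min

Optimal t* satisfies g'(t*) = g(t*)/(T + t*).
g'(t) = 370·32/(t + 32)². Setting 370·32/(t+32)² = 370t/[(t+32)(50+t)] gives 32(50+t) = t(t+32), so t² = 32×50 = 1600.
t* = √1600 = 40 min.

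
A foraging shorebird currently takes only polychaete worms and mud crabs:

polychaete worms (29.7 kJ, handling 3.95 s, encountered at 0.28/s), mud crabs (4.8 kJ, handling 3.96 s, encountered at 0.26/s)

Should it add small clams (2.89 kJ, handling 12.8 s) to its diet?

No

Intake rate on the current diet: R = (0.28×29.7 + 0.26×4.8) / (1 + 0.28×3.95 + 0.26×3.96) = 9.564/3.136 = 3.05 kJ/s.
Profitability of small clams: 2.89/12.8 = 0.2258 kJ/s.
Since 0.2258 < R, time spent handling small clams is better spent searching.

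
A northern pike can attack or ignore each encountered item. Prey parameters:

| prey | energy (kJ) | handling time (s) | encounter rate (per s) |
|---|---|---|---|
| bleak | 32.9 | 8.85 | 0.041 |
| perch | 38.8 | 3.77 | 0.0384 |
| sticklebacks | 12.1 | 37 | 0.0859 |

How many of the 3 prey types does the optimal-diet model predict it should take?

2

E/h in descending order: perch 10.3, bleak 3.72, sticklebacks 0.327 kJ/s. The optimal diet is the largest prefix of this list for which every included type satisfies E_i/h_i > R on the types above it.
Rate on top 1: 1.302. bleak: 3.72 > 1.302 → include.
Rate on top 2: 1.883. sticklebacks: 0.327 < 1.883 → exclude; stop.
Optimal diet: perch, bleak — 2 of 3 types.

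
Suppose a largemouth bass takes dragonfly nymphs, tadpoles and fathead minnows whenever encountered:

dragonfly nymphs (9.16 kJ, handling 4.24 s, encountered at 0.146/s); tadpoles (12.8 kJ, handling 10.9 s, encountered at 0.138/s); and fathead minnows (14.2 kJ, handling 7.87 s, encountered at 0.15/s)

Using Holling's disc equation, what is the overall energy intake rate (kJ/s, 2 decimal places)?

1.22 kJ/s

R = Σλ_iE_i / (1 + Σλ_ih_i)
Numerator: 0.146×9.16 + 0.138×12.8 + 0.15×14.2 = 5.234
Denominator: 1 + 0.146×4.24 + 0.138×10.9 + 0.15×7.87 = 4.304
R = 5.234/4.304 = 1.216 kJ/s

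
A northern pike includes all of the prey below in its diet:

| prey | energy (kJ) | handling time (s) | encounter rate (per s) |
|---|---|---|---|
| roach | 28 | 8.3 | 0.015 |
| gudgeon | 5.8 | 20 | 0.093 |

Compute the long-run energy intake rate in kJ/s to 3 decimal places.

0.321 kJ/s

R = Σλ_iE_i / (1 + Σλ_ih_i)
Numerator: 0.015×28 + 0.093×5.8 = 0.9594
Denominator: 1 + 0.015×8.3 + 0.093×20 = 2.984
R = 0.9594/2.984 = 0.3215 kJ/s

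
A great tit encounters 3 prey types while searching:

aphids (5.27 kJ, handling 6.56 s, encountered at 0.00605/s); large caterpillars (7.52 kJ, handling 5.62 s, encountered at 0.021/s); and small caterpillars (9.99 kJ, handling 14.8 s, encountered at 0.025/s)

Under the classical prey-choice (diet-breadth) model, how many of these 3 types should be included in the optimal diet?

3

E/h in descending order: large caterpillars 1.34, aphids 0.803, small caterpillars 0.675 kJ/s. The optimal diet is the largest prefix of this list for which every included type satisfies E_i/h_i > R on the types above it.
Rate on top 1: 0.1412. aphids: 0.803 > 0.1412 → include.
Rate on top 2: 0.1639. small caterpillars: 0.675 > 0.1639 → include.
Optimal diet: large caterpillars, aphids, small caterpillars — 3 of 3 types.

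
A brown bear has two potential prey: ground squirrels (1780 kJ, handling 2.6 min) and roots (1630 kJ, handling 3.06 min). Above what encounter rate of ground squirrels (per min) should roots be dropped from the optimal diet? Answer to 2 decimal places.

The zero-one rule: include roots iff E₂/h₂ > λE₁/(1+λh₁). Equality gives the switch point.
λE₁h₂ = E₂ + λE₂h₁ ⇒ λ = E₂/(E₁h₂ − E₂h₁) = 1630/(5447 − 4238) = 1.348 per min.

1.35 per min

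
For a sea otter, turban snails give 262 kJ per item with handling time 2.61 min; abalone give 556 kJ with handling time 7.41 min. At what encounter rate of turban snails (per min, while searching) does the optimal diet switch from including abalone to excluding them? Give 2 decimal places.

1.13 per min

Drop abalone once their profitability E₂/h₂ falls below the rate achievable on turban snails alone: E₂/h₂ = λE₁/(1 + λh₁).
Solve for λ: λE₁h₂ = E₂(1 + λh₁) → λ(E₁h₂ − E₂h₁) = E₂ → λ = E₂/(E₁h₂ − E₂h₁).
λ = 556/(262×7.41 − 556×2.61) = 556/490.3 = 1.134 per min.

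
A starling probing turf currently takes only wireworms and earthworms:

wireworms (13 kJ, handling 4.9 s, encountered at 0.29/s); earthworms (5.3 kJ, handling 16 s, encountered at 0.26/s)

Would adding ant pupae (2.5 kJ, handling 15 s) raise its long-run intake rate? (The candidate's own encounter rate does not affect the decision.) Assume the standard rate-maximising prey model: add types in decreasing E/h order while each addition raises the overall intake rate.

Intake rate on the current diet: R = (0.29×13 + 0.26×5.3) / (1 + 0.29×4.9 + 0.26×16) = 5.148/6.581 = 0.7823 kJ/s.
ant pupae: E/h = 2.5/15 = 0.1667 kJ/s.
0.1667 < 0.7823, so adding ant pupae would lower the average — exclude it.

No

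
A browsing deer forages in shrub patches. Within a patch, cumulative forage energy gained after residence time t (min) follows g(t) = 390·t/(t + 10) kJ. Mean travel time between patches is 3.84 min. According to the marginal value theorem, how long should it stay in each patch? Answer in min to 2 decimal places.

6.20 min

By the marginal value theorem, leave when the instantaneous gain rate g'(t) equals the habitat-wide average g(t)/(T + t).
g'(t) = 390·10/(t + 10)². Setting 390·10/(t+10)² = 390t/[(t+10)(3.84+t)] gives 10(3.84+t) = t(t+10), so t² = 10×3.84 = 38.4.
t* = √38.4 = 6.197 min.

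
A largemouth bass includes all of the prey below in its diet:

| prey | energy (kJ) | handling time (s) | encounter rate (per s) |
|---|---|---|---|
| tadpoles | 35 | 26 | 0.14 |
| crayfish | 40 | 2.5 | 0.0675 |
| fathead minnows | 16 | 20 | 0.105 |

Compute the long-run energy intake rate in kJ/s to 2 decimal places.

1.34 kJ/s

Energy encountered per unit search time: 0.14×35 + 0.0675×40 + 0.105×16 = 9.28 kJ/s.
Handling time per unit search time: 0.14×26 + 0.0675×2.5 + 0.105×20 = 5.909.
Rate = 9.28/(1 + 5.909) = 1.343 kJ/s.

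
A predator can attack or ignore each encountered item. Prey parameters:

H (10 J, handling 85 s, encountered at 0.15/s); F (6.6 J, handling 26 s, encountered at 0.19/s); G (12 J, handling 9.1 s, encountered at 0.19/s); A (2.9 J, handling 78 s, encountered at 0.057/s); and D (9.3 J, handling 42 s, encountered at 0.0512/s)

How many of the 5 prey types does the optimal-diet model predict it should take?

E/h in descending order: G 1.32, F 0.254, D 0.221, H 0.118, A 0.0372 J/s. The optimal diet is the largest prefix of this list for which every included type satisfies E_i/h_i > R on the types above it.
Rate on top 1: 0.8355. F: 0.254 < 0.8355 → exclude; stop.
Optimal diet: G — 1 of 5 types.

1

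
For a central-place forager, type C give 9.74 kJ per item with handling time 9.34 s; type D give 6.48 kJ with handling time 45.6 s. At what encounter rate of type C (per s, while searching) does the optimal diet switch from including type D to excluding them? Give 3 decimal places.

The zero-one rule: include type D iff E₂/h₂ > λE₁/(1+λh₁). Equality gives the switch point.
λE₁h₂ = E₂ + λE₂h₁ ⇒ λ = E₂/(E₁h₂ − E₂h₁) = 6.48/(444.1 − 60.52) = 0.01689 per s.

0.017 per s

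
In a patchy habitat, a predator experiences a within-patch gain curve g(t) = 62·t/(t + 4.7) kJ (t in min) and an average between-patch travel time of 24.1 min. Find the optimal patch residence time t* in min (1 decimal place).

10.6 min

Optimal t* satisfies g'(t*) = g(t*)/(T + t*).
g'(t) = 62·4.7/(t + 4.7)². Setting 62·4.7/(t+4.7)² = 62t/[(t+4.7)(24.1+t)] gives 4.7(24.1+t) = t(t+4.7), so t² = 4.7×24.1 = 113.3.
t* = √113.3 = 10.64 min.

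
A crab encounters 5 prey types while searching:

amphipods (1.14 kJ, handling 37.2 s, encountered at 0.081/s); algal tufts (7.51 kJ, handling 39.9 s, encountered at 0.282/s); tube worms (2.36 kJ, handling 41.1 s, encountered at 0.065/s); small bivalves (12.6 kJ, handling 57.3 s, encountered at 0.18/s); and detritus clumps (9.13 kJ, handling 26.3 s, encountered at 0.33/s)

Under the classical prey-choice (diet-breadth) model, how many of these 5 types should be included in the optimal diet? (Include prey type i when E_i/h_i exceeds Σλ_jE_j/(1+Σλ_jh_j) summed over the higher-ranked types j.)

Rank by E/h (kJ/s): detritus clumps 0.347, small bivalves 0.22, algal tufts 0.188, tube worms 0.0574, amphipods 0.0306. Include each in turn until the next type's E/h falls below the running intake rate.
Rate on top 1: 0.3113. small bivalves: 0.22 < 0.3113 → exclude; stop.
Optimal diet: detritus clumps — 1 of 5 types.

1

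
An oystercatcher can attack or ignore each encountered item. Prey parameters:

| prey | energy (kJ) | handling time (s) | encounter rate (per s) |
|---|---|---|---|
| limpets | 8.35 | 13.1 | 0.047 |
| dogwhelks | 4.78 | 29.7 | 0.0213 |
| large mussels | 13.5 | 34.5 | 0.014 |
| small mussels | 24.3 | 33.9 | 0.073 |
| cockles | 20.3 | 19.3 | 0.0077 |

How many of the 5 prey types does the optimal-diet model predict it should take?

3

Rank by E/h (kJ/s): cockles 1.05, small mussels 0.717, limpets 0.637, large mussels 0.391, dogwhelks 0.161. Include each in turn until the next type's E/h falls below the running intake rate.
Rate on top 1: 0.1361. small mussels: 0.717 > 0.1361 → include.
Rate on top 2: 0.5327. limpets: 0.637 > 0.5327 → include.
Rate on top 3: 0.5479. large mussels: 0.391 < 0.5479 → exclude; stop.
Optimal diet: cockles, small mussels, limpets — 3 of 5 types.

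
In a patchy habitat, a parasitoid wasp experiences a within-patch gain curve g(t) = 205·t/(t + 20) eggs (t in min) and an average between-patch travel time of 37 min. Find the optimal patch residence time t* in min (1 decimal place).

Maximise g(t)/(T+t): set derivative to zero → g'(t)(T+t) = g(t).
g'(t) = 205·20/(t + 20)². Setting 205·20/(t+20)² = 205t/[(t+20)(37+t)] gives 20(37+t) = t(t+20), so t² = 20×37 = 740.
t* = √740 = 27.2 min.

27.2 min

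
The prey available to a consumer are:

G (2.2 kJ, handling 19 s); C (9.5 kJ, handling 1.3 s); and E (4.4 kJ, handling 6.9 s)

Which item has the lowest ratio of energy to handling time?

Profitability E/h (kJ/s): G = 2.2/19 = 0.116, C = 9.5/1.3 = 7.31, E = 4.4/6.9 = 0.638.
Ranked: C > E > G.

G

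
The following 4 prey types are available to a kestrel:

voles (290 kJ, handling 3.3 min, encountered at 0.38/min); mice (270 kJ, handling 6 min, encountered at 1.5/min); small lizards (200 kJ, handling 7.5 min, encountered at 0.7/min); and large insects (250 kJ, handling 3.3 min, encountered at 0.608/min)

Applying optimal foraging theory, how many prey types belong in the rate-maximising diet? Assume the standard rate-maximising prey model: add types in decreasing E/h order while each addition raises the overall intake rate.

Rank by E/h (kJ/min): voles 87.9, large insects 75.8, mice 45, small lizards 26.7. Include each in turn until the next type's E/h falls below the running intake rate.
Rate on top 1: 48.89. large insects: 75.8 > 48.89 → include.
Rate on top 2: 61.54. mice: 45 < 61.54 → exclude; stop.
Optimal diet: voles, large insects — 2 of 4 types.

2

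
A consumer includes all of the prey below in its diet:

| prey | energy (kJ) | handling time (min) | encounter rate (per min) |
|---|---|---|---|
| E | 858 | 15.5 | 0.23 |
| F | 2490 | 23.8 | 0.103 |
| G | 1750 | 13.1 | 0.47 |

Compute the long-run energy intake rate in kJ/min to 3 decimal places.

96.885 kJ/min

Energy encountered per unit search time: 0.23×858 + 0.103×2490 + 0.47×1750 = 1276 kJ/min.
Handling time per unit search time: 0.23×15.5 + 0.103×23.8 + 0.47×13.1 = 12.17.
Rate = 1276/(1 + 12.17) = 96.89 kJ/min.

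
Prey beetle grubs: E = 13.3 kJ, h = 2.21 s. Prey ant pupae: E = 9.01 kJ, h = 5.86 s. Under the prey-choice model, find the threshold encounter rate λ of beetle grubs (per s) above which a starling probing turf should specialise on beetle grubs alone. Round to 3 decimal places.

0.155 per s

The zero-one rule: include ant pupae iff E₂/h₂ > λE₁/(1+λh₁). Equality gives the switch point.
λE₁h₂ = E₂ + λE₂h₁ ⇒ λ = E₂/(E₁h₂ − E₂h₁) = 9.01/(77.94 − 19.91) = 0.1553 per s.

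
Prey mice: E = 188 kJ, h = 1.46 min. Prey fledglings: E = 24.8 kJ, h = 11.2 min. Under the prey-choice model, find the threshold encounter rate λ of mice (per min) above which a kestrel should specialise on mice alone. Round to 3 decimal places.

0.012 per min

The zero-one rule: include fledglings iff E₂/h₂ > λE₁/(1+λh₁). Equality gives the switch point.
λE₁h₂ = E₂ + λE₂h₁ ⇒ λ = E₂/(E₁h₂ − E₂h₁) = 24.8/(2106 − 36.21) = 0.01198 per min.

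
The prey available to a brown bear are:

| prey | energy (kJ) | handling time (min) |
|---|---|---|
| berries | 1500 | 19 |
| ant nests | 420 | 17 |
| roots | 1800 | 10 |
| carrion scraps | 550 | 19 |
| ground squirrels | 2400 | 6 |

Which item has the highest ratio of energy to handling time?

ground squirrels

Profitability E/h (kJ/min): berries = 1500/19 = 78.9, ant nests = 420/17 = 24.7, roots = 1800/10 = 180, carrion scraps = 550/19 = 28.9, ground squirrels = 2400/6 = 400.
Ranked: ground squirrels > roots > berries > carrion scraps > ant nests.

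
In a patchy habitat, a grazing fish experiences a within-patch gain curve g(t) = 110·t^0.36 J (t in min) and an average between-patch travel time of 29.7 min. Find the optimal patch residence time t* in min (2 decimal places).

16.71 min

Optimal t* satisfies g'(t*) = g(t*)/(T + t*).
g'(t) = 0.36·110·t^-0.64. Setting 0.36·110·t^-0.64 = 110·t^0.36/(29.7+t) gives 0.36(29.7+t) = t, so 0.64·t = 0.36×29.7.
t* = 0.36×29.7/0.64 = 16.71 min.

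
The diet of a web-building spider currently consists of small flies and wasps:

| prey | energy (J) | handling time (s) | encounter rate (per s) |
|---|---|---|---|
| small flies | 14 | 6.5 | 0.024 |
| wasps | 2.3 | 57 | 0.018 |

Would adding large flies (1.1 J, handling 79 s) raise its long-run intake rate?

No

On small flies and wasps alone, R = ΣλE/(1+Σλh) = 0.3774/2.182 = 0.173 J/s.
large flies: E/h = 1.1/79 = 0.01392 J/s.
0.01392 < 0.173, so adding large flies would lower the average — exclude it.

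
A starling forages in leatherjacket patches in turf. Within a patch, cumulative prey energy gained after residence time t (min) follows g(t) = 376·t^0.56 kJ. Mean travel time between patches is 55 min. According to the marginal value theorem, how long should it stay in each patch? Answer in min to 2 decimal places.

70.00 min

Maximise g(t)/(T+t): set derivative to zero → g'(t)(T+t) = g(t).
g'(t) = 0.56·376·t^-0.44. Setting 0.56·376·t^-0.44 = 376·t^0.56/(55+t) gives 0.56(55+t) = t, so 0.44·t = 0.56×55.
t* = 0.56×55/0.44 = 70 min.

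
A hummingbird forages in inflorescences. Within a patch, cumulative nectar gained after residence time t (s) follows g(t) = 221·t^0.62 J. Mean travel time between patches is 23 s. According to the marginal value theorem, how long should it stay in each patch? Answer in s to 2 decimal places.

37.53 s

By the marginal value theorem, leave when the instantaneous gain rate g'(t) equals the habitat-wide average g(t)/(T + t).
g'(t) = 0.62·221·t^-0.38. Setting 0.62·221·t^-0.38 = 221·t^0.62/(23+t) gives 0.62(23+t) = t, so 0.38·t = 0.62×23.
t* = 0.62×23/0.38 = 37.53 s.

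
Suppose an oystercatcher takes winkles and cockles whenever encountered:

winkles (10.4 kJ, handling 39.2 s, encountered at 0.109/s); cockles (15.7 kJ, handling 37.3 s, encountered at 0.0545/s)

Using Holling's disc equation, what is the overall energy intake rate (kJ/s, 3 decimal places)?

Energy encountered per unit search time: 0.109×10.4 + 0.0545×15.7 = 1.989 kJ/s.
Handling time per unit search time: 0.109×39.2 + 0.0545×37.3 = 6.306.
Rate = 1.989/(1 + 6.306) = 0.2723 kJ/s.

0.272 kJ/s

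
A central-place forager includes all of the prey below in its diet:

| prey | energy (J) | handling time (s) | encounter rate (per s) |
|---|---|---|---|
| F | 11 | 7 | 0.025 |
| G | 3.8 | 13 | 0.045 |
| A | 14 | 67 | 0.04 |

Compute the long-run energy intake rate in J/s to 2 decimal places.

R = (0.025×11 + 0.045×3.8 + 0.04×14) / (1 + 0.025×7 + 0.045×13 + 0.04×67) = 1.006/4.44 = 0.2266 J/s.

0.23 J/s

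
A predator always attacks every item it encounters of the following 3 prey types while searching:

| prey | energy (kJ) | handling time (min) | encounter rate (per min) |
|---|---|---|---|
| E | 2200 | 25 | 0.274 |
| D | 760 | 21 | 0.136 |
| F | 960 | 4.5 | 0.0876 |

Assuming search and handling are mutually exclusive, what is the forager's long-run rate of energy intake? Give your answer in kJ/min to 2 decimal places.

R = Σλ_iE_i / (1 + Σλ_ih_i)
Numerator: 0.274×2200 + 0.136×760 + 0.0876×960 = 790.3
Denominator: 1 + 0.274×25 + 0.136×21 + 0.0876×4.5 = 11.1
R = 790.3/11.1 = 71.19 kJ/min

71.19 kJ/min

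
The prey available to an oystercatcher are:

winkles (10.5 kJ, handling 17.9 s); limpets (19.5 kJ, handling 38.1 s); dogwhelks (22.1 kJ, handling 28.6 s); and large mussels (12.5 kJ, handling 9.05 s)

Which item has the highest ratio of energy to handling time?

large mussels

In descending order of E/h:
large mussels: 12.5/9.05 = 1.38 kJ/s
dogwhelks: 22.1/28.6 = 0.773 kJ/s
winkles: 10.5/17.9 = 0.587 kJ/s
limpets: 19.5/38.1 = 0.512 kJ/s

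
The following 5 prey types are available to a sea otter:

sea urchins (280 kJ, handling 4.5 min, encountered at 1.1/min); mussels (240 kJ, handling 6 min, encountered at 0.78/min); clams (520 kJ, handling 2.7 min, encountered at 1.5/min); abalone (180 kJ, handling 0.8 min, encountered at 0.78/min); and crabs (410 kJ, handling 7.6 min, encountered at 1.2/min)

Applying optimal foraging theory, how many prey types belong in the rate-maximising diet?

2

Rank by E/h (kJ/min): abalone 225, clams 193, sea urchins 62.2, crabs 53.9, mussels 40. Include each in turn until the next type's E/h falls below the running intake rate.
Rate on top 1: 86.45. clams: 193 > 86.45 → include.
Rate on top 2: 162.2. sea urchins: 62.2 < 162.2 → exclude; stop.
Optimal diet: abalone, clams — 2 of 5 types.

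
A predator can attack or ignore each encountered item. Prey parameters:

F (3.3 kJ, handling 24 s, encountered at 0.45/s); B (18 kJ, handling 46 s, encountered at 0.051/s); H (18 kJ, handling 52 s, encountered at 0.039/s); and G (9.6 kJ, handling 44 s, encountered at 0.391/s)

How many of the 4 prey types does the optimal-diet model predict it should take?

2

E/h in descending order: B 0.391, H 0.346, G 0.218, F 0.137 kJ/s. The optimal diet is the largest prefix of this list for which every included type satisfies E_i/h_i > R on the types above it.
Rate on top 1: 0.2744. H: 0.346 > 0.2744 → include.
Rate on top 2: 0.3015. G: 0.218 < 0.3015 → exclude; stop.
Optimal diet: B, H — 2 of 4 types.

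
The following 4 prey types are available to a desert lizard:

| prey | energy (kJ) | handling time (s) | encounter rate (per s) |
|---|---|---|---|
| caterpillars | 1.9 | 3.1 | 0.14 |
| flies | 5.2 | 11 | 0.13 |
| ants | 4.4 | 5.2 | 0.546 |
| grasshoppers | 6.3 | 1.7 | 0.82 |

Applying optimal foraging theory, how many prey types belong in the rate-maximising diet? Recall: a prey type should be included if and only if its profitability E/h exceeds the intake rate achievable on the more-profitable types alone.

Rank by E/h (kJ/s): grasshoppers 3.71, ants 0.846, caterpillars 0.613, flies 0.473. Include each in turn until the next type's E/h falls below the running intake rate.
Rate on top 1: 2.158. ants: 0.846 < 2.158 → exclude; stop.
Optimal diet: grasshoppers — 1 of 4 types.

1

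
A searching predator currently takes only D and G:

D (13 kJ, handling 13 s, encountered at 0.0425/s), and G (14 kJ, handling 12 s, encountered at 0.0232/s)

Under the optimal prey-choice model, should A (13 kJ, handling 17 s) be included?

Yes

Intake rate on the current diet: R = (0.0425×13 + 0.0232×14) / (1 + 0.0425×13 + 0.0232×12) = 0.8773/1.831 = 0.4792 kJ/s.
A: E/h = 13/17 = 0.7647 kJ/s.
Since 0.7647 > R, including A increases the long-run rate.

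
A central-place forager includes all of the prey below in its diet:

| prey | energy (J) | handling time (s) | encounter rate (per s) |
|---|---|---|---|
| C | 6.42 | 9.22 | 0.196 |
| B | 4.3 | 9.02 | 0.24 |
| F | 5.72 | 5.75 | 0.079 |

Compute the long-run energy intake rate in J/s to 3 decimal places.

Energy encountered per unit search time: 0.196×6.42 + 0.24×4.3 + 0.079×5.72 = 2.742 J/s.
Handling time per unit search time: 0.196×9.22 + 0.24×9.02 + 0.079×5.75 = 4.426.
Rate = 2.742/(1 + 4.426) = 0.5054 J/s.

0.505 J/s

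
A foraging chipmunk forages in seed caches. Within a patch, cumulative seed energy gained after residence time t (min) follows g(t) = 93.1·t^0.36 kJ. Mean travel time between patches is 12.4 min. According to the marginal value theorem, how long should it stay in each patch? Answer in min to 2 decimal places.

Optimal t* satisfies g'(t*) = g(t*)/(T + t*).
g'(t) = 0.36·93.1·t^-0.64. Setting 0.36·93.1·t^-0.64 = 93.1·t^0.36/(12.4+t) gives 0.36(12.4+t) = t, so 0.64·t = 0.36×12.4.
t* = 0.36×12.4/0.64 = 6.975 min.

6.97 min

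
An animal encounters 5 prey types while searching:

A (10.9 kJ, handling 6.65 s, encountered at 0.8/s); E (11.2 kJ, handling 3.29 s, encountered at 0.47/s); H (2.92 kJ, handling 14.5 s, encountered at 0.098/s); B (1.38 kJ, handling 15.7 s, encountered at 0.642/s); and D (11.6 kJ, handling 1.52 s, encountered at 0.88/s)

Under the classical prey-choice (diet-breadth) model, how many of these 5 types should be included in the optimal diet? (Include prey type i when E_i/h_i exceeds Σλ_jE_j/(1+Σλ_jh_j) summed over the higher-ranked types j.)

1

Rank by E/h (kJ/s): D 7.63, E 3.4, A 1.64, H 0.201, B 0.0879. Include each in turn until the next type's E/h falls below the running intake rate.
Rate on top 1: 4.367. E: 3.4 < 4.367 → exclude; stop.
Optimal diet: D — 1 of 5 types.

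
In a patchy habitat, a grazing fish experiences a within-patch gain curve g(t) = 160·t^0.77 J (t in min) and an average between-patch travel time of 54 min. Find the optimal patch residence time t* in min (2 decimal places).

Optimal t* satisfies g'(t*) = g(t*)/(T + t*).
g'(t) = 0.77·160·t^-0.23. Setting 0.77·160·t^-0.23 = 160·t^0.77/(54+t) gives 0.77(54+t) = t, so 0.23·t = 0.77×54.
t* = 0.77×54/0.23 = 180.8 min.

180.78 min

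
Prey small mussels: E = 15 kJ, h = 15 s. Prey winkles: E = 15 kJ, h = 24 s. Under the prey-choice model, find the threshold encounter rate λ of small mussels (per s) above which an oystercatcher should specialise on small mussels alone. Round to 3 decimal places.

At the threshold, the rate on small mussels alone equals the profitability of winkles: λ·15/(1 + λ·15) = 15/24 = 0.625.
Rearranging, λ(15 − 0.625×15) = 0.625, so λ = 0.625/5.625 = 0.1111 per s.

0.111 per s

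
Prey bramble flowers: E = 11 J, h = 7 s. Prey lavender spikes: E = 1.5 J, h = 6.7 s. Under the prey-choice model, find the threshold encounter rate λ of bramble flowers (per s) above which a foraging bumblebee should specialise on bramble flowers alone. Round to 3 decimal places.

At the threshold, the rate on bramble flowers alone equals the profitability of lavender spikes: λ·11/(1 + λ·7) = 1.5/6.7 = 0.2239.
Rearranging, λ(11 − 0.2239×7) = 0.2239, so λ = 0.2239/9.433 = 0.02373 per s.

0.024 per s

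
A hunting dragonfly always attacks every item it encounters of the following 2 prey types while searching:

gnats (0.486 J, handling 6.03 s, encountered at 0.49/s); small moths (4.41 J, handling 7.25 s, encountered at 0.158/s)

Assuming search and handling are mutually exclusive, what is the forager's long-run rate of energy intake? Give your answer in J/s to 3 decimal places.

R = Σλ_iE_i / (1 + Σλ_ih_i)
Numerator: 0.49×0.486 + 0.158×4.41 = 0.9349
Denominator: 1 + 0.49×6.03 + 0.158×7.25 = 5.1
R = 0.9349/5.1 = 0.1833 J/s

0.183 J/s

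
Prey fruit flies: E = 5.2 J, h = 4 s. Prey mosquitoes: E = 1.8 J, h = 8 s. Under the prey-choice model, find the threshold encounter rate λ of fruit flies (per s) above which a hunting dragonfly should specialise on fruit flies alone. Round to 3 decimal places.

Drop mosquitoes once their profitability E₂/h₂ falls below the rate achievable on fruit flies alone: E₂/h₂ = λE₁/(1 + λh₁).
Solve for λ: λE₁h₂ = E₂(1 + λh₁) → λ(E₁h₂ − E₂h₁) = E₂ → λ = E₂/(E₁h₂ − E₂h₁).
λ = 1.8/(5.2×8 − 1.8×4) = 1.8/34.4 = 0.05233 per s.

0.052 per s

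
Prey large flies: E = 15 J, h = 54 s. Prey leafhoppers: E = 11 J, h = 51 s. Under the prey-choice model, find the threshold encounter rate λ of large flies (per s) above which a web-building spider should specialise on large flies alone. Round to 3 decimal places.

0.064 per s

At the threshold, the rate on large flies alone equals the profitability of leafhoppers: λ·15/(1 + λ·54) = 11/51 = 0.2157.
Rearranging, λ(15 − 0.2157×54) = 0.2157, so λ = 0.2157/3.353 = 0.06433 per s.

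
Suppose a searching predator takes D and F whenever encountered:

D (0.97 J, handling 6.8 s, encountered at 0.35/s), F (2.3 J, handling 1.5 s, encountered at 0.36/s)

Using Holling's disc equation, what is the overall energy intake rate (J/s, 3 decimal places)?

0.298 J/s

Energy encountered per unit search time: 0.35×0.97 + 0.36×2.3 = 1.167 J/s.
Handling time per unit search time: 0.35×6.8 + 0.36×1.5 = 2.92.
Rate = 1.167/(1 + 2.92) = 0.2978 J/s.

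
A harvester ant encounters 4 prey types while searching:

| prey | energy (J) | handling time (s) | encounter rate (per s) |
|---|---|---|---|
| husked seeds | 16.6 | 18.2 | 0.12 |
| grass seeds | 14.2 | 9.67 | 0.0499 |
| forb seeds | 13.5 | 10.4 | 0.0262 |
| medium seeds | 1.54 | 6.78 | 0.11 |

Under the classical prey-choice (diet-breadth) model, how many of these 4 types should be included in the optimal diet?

Profitabilities (E/h, J/s): grass seeds 1.47, forb seeds 1.3, husked seeds 0.912, medium seeds 0.227. Add prey in this order while the next type's profitability exceeds the intake rate on those already taken.
Rate on top 1: 0.478. forb seeds: 1.3 > 0.478 → include.
Rate on top 2: 0.6053. husked seeds: 0.912 > 0.6053 → include.
Rate on top 3: 0.7754. medium seeds: 0.227 < 0.7754 → exclude; stop.
Optimal diet: grass seeds, forb seeds, husked seeds — 3 of 4 types.

3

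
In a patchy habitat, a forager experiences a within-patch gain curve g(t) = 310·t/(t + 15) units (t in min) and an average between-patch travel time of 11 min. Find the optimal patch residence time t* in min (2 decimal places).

Maximise g(t)/(T+t): set derivative to zero → g'(t)(T+t) = g(t).
g'(t) = 310·15/(t + 15)². Setting 310·15/(t+15)² = 310t/[(t+15)(11+t)] gives 15(11+t) = t(t+15), so t² = 15×11 = 165.
t* = √165 = 12.85 min.

12.85 min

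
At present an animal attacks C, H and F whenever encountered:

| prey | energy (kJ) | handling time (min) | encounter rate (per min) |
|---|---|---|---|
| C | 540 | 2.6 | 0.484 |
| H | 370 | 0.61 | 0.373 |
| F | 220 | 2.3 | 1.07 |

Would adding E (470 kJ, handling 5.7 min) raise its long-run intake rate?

No

Current rate: (0.484×540 + 0.373×370 + 1.07×220)/(1 + 0.484×2.6 + 0.373×0.61 + 1.07×2.3) = 128.3 kJ/min.
Profitability of E: 470/5.7 = 82.46 kJ/min.
82.46 < 128.3, so adding E would lower the average — exclude it.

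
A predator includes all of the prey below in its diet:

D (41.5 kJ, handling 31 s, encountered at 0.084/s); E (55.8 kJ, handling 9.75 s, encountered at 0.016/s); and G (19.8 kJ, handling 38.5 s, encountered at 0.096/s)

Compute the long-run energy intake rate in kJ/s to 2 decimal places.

0.84 kJ/s

Energy encountered per unit search time: 0.084×41.5 + 0.016×55.8 + 0.096×19.8 = 6.28 kJ/s.
Handling time per unit search time: 0.084×31 + 0.016×9.75 + 0.096×38.5 = 6.456.
Rate = 6.28/(1 + 6.456) = 0.8422 kJ/s.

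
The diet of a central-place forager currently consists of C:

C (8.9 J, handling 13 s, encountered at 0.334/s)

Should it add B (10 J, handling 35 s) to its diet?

On C alone, R = ΣλE/(1+Σλh) = 2.973/5.342 = 0.5565 J/s.
B: E/h = 10/35 = 0.2857 J/s.
0.2857 < 0.5565, so adding B would lower the average — exclude it.

No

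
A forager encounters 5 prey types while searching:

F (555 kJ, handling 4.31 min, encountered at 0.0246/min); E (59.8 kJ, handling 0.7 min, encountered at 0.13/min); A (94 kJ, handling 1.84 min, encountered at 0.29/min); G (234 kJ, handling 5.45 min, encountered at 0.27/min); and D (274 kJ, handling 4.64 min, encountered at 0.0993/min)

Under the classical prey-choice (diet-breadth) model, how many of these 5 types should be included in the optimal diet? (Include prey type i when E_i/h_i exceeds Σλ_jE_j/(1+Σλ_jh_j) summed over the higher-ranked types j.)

5

Rank by E/h (kJ/min): F 129, E 85.4, D 59.1, A 51.1, G 42.9. Include each in turn until the next type's E/h falls below the running intake rate.
Rate on top 1: 12.34. E: 85.4 > 12.34 → include.
Rate on top 2: 17.9. D: 59.1 > 17.9 → include.
Rate on top 3: 29.34. A: 51.1 > 29.34 → include.
Rate on top 4: 34.63. G: 42.9 > 34.63 → include.
Optimal diet: F, E, D, A, G — 5 of 5 types.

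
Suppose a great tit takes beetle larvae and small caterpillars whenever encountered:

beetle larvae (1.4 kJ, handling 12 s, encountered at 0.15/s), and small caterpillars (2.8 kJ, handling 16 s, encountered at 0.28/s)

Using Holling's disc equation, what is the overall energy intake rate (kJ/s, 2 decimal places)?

R = Σλ_iE_i / (1 + Σλ_ih_i)
Numerator: 0.15×1.4 + 0.28×2.8 = 0.994
Denominator: 1 + 0.15×12 + 0.28×16 = 7.28
R = 0.994/7.28 = 0.1365 kJ/s

0.14 kJ/s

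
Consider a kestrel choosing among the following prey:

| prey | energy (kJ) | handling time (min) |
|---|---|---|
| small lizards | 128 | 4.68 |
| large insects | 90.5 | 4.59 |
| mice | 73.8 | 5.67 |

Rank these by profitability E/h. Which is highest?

small lizards

Profitability E/h (kJ/min): small lizards = 128/4.68 = 27.4, large insects = 90.5/4.59 = 19.7, mice = 73.8/5.67 = 13.
Ranked: small lizards > large insects > mice.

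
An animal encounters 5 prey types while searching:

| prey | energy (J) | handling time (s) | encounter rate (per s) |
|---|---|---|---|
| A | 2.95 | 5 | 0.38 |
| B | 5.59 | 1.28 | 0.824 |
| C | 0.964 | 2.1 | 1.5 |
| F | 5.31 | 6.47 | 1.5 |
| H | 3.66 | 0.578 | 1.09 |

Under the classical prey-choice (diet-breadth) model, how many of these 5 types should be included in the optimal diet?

2

Profitabilities (E/h, J/s): H 6.33, B 4.37, F 0.821, A 0.59, C 0.459. Add prey in this order while the next type's profitability exceeds the intake rate on those already taken.
Rate on top 1: 2.447. B: 4.37 > 2.447 → include.
Rate on top 2: 3.202. F: 0.821 < 3.202 → exclude; stop.
Optimal diet: H, B — 2 of 5 types.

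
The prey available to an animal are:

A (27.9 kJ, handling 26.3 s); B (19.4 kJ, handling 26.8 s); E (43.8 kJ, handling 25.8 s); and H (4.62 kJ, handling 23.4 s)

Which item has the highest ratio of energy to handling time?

In descending order of E/h:
E: 43.8/25.8 = 1.7 kJ/s
A: 27.9/26.3 = 1.06 kJ/s
B: 19.4/26.8 = 0.724 kJ/s
H: 4.62/23.4 = 0.197 kJ/s

E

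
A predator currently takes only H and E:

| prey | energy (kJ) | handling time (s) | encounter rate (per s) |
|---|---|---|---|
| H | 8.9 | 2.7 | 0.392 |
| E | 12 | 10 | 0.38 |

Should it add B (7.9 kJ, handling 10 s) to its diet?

Intake rate on the current diet: R = (0.392×8.9 + 0.38×12) / (1 + 0.392×2.7 + 0.38×10) = 8.049/5.858 = 1.374 kJ/s.
B: E/h = 7.9/10 = 0.79 kJ/s.
Since 0.79 < R, time spent handling B is better spent searching.

No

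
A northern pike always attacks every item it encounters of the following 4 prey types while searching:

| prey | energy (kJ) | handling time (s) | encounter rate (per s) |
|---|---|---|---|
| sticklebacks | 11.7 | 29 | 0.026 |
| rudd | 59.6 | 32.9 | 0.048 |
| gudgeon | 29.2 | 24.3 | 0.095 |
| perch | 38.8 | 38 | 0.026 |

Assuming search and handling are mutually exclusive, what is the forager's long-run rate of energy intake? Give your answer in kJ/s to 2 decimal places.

1.05 kJ/s

Energy encountered per unit search time: 0.026×11.7 + 0.048×59.6 + 0.095×29.2 + 0.026×38.8 = 6.948 kJ/s.
Handling time per unit search time: 0.026×29 + 0.048×32.9 + 0.095×24.3 + 0.026×38 = 5.63.
Rate = 6.948/(1 + 5.63) = 1.048 kJ/s.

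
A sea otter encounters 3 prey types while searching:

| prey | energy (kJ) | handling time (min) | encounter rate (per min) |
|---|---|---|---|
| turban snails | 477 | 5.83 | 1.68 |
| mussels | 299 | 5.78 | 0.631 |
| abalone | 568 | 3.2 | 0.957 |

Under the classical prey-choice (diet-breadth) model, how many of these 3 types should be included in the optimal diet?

1

E/h in descending order: abalone 178, turban snails 81.8, mussels 51.7 kJ/min. The optimal diet is the largest prefix of this list for which every included type satisfies E_i/h_i > R on the types above it.
Rate on top 1: 133.8. turban snails: 81.8 < 133.8 → exclude; stop.
Optimal diet: abalone — 1 of 3 types.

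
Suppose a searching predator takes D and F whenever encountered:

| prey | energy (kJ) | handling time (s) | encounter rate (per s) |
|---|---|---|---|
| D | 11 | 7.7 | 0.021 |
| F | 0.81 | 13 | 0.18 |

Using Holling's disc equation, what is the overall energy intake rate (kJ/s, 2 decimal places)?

Energy encountered per unit search time: 0.021×11 + 0.18×0.81 = 0.3768 kJ/s.
Handling time per unit search time: 0.021×7.7 + 0.18×13 = 2.502.
Rate = 0.3768/(1 + 2.502) = 0.1076 kJ/s.

0.11 kJ/s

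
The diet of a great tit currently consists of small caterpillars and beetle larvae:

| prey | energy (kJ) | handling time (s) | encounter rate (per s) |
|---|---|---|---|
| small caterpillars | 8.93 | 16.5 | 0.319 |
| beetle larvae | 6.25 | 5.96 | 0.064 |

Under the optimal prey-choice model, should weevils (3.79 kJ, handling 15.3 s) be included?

No

On small caterpillars and beetle larvae alone, R = ΣλE/(1+Σλh) = 3.249/6.645 = 0.4889 kJ/s.
weevils: E/h = 3.79/15.3 = 0.2477 kJ/s.
Since 0.2477 < R, time spent handling weevils is better spent searching.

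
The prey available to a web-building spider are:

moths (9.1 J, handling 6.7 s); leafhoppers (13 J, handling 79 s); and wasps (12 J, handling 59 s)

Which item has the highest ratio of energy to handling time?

moths

Profitability E/h (J/s): moths = 9.1/6.7 = 1.36, leafhoppers = 13/79 = 0.165, wasps = 12/59 = 0.203.
Ranked: moths > wasps > leafhoppers.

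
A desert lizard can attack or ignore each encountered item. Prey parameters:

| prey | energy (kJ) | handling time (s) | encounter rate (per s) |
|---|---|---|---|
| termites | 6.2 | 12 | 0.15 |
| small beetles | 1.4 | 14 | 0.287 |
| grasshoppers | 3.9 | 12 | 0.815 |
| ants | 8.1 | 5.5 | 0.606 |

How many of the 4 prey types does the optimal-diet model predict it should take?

E/h in descending order: ants 1.47, termites 0.517, grasshoppers 0.325, small beetles 0.1 kJ/s. The optimal diet is the largest prefix of this list for which every included type satisfies E_i/h_i > R on the types above it.
Rate on top 1: 1.133. termites: 0.517 < 1.133 → exclude; stop.
Optimal diet: ants — 1 of 4 types.

1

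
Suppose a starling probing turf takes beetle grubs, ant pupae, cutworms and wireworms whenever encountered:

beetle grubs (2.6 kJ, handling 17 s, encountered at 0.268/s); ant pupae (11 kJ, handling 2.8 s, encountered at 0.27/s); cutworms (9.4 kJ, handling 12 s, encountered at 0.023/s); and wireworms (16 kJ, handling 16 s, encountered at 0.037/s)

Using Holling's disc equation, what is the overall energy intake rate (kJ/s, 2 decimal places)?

0.62 kJ/s

R = Σλ_iE_i / (1 + Σλ_ih_i)
Numerator: 0.268×2.6 + 0.27×11 + 0.023×9.4 + 0.037×16 = 4.475
Denominator: 1 + 0.268×17 + 0.27×2.8 + 0.023×12 + 0.037×16 = 7.18
R = 4.475/7.18 = 0.6233 kJ/s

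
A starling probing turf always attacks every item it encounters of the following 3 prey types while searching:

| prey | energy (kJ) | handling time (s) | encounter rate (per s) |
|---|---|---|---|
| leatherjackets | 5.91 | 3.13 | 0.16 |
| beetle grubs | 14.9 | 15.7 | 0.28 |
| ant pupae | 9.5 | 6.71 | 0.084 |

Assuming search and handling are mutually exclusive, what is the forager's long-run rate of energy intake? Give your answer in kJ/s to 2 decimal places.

Energy encountered per unit search time: 0.16×5.91 + 0.28×14.9 + 0.084×9.5 = 5.916 kJ/s.
Handling time per unit search time: 0.16×3.13 + 0.28×15.7 + 0.084×6.71 = 5.46.
Rate = 5.916/(1 + 5.46) = 0.9157 kJ/s.

0.92 kJ/s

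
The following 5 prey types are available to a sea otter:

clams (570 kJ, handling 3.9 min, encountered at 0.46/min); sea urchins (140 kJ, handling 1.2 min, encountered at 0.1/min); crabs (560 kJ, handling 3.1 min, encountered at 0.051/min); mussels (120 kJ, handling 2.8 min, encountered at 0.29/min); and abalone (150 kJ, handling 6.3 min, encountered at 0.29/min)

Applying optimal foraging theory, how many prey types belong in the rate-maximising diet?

Profitabilities (E/h, kJ/min): crabs 181, clams 146, sea urchins 117, mussels 42.9, abalone 23.8. Add prey in this order while the next type's profitability exceeds the intake rate on those already taken.
Rate on top 1: 24.66. clams: 146 > 24.66 → include.
Rate on top 2: 98.49. sea urchins: 117 > 98.49 → include.
Rate on top 3: 99.2. mussels: 42.9 < 99.2 → exclude; stop.
Optimal diet: crabs, clams, sea urchins — 3 of 5 types.

3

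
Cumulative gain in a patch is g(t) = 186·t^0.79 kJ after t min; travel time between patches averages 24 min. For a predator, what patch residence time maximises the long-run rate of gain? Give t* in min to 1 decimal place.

Maximise g(t)/(T+t): set derivative to zero → g'(t)(T+t) = g(t).
g'(t) = 0.79·186·t^-0.21. Setting 0.79·186·t^-0.21 = 186·t^0.79/(24+t) gives 0.79(24+t) = t, so 0.21·t = 0.79×24.
t* = 0.79×24/0.21 = 90.29 min.

90.3 min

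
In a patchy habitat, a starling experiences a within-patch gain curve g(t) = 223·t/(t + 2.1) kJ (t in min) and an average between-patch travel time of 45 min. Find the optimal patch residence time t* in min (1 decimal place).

Optimal t* satisfies g'(t*) = g(t*)/(T + t*).
g'(t) = 223·2.1/(t + 2.1)². Setting 223·2.1/(t+2.1)² = 223t/[(t+2.1)(45+t)] gives 2.1(45+t) = t(t+2.1), so t² = 2.1×45 = 94.5.
t* = √94.5 = 9.721 min.

9.7 min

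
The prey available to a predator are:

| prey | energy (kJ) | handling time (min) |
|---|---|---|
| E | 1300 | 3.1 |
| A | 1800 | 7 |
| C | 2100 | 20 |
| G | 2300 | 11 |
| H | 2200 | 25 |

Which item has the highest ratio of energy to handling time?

E

Profitability E/h (kJ/min): E = 1300/3.1 = 419, A = 1800/7 = 257, C = 2100/20 = 105, G = 2300/11 = 209, H = 2200/25 = 88.
Ranked: E > A > G > C > H.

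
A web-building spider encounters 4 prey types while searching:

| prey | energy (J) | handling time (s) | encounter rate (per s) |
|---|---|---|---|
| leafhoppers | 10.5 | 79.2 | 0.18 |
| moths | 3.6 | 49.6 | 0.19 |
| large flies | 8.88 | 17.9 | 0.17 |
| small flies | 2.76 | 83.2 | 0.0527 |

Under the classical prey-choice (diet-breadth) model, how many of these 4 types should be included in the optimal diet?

1

E/h in descending order: large flies 0.496, leafhoppers 0.133, moths 0.0726, small flies 0.0332 J/s. The optimal diet is the largest prefix of this list for which every included type satisfies E_i/h_i > R on the types above it.
Rate on top 1: 0.3734. leafhoppers: 0.133 < 0.3734 → exclude; stop.
Optimal diet: large flies — 1 of 4 types.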